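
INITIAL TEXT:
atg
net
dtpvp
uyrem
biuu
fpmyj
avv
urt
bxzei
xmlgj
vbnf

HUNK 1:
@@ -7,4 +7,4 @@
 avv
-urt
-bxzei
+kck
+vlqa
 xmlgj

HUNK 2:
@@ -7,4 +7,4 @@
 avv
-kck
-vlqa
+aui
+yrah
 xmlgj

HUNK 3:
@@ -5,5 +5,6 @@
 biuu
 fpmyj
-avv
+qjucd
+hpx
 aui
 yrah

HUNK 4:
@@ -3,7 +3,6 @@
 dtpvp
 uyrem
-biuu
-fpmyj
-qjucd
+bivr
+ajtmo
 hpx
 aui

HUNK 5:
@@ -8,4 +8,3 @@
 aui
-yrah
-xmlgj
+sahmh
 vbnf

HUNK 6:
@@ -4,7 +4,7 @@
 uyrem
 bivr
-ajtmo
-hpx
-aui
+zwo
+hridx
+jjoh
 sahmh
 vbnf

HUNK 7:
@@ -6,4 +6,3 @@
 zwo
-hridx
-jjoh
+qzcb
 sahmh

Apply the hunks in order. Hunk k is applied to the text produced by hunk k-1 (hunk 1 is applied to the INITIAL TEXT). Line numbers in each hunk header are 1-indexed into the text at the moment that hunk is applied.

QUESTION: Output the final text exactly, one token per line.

Hunk 1: at line 7 remove [urt,bxzei] add [kck,vlqa] -> 11 lines: atg net dtpvp uyrem biuu fpmyj avv kck vlqa xmlgj vbnf
Hunk 2: at line 7 remove [kck,vlqa] add [aui,yrah] -> 11 lines: atg net dtpvp uyrem biuu fpmyj avv aui yrah xmlgj vbnf
Hunk 3: at line 5 remove [avv] add [qjucd,hpx] -> 12 lines: atg net dtpvp uyrem biuu fpmyj qjucd hpx aui yrah xmlgj vbnf
Hunk 4: at line 3 remove [biuu,fpmyj,qjucd] add [bivr,ajtmo] -> 11 lines: atg net dtpvp uyrem bivr ajtmo hpx aui yrah xmlgj vbnf
Hunk 5: at line 8 remove [yrah,xmlgj] add [sahmh] -> 10 lines: atg net dtpvp uyrem bivr ajtmo hpx aui sahmh vbnf
Hunk 6: at line 4 remove [ajtmo,hpx,aui] add [zwo,hridx,jjoh] -> 10 lines: atg net dtpvp uyrem bivr zwo hridx jjoh sahmh vbnf
Hunk 7: at line 6 remove [hridx,jjoh] add [qzcb] -> 9 lines: atg net dtpvp uyrem bivr zwo qzcb sahmh vbnf

Answer: atg
net
dtpvp
uyrem
bivr
zwo
qzcb
sahmh
vbnf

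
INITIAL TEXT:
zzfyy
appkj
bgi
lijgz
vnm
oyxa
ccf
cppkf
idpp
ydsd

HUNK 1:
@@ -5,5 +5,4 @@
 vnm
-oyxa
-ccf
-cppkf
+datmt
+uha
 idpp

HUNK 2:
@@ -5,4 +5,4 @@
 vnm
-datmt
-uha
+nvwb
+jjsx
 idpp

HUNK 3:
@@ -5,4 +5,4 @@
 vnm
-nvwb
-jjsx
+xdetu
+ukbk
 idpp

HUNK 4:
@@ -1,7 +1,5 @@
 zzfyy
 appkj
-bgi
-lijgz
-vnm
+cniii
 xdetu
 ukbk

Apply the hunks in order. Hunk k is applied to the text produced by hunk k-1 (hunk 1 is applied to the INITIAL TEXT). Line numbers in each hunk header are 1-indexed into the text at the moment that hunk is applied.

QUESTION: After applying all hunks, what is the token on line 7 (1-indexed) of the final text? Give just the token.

Answer: ydsd

Derivation:
Hunk 1: at line 5 remove [oyxa,ccf,cppkf] add [datmt,uha] -> 9 lines: zzfyy appkj bgi lijgz vnm datmt uha idpp ydsd
Hunk 2: at line 5 remove [datmt,uha] add [nvwb,jjsx] -> 9 lines: zzfyy appkj bgi lijgz vnm nvwb jjsx idpp ydsd
Hunk 3: at line 5 remove [nvwb,jjsx] add [xdetu,ukbk] -> 9 lines: zzfyy appkj bgi lijgz vnm xdetu ukbk idpp ydsd
Hunk 4: at line 1 remove [bgi,lijgz,vnm] add [cniii] -> 7 lines: zzfyy appkj cniii xdetu ukbk idpp ydsd
Final line 7: ydsd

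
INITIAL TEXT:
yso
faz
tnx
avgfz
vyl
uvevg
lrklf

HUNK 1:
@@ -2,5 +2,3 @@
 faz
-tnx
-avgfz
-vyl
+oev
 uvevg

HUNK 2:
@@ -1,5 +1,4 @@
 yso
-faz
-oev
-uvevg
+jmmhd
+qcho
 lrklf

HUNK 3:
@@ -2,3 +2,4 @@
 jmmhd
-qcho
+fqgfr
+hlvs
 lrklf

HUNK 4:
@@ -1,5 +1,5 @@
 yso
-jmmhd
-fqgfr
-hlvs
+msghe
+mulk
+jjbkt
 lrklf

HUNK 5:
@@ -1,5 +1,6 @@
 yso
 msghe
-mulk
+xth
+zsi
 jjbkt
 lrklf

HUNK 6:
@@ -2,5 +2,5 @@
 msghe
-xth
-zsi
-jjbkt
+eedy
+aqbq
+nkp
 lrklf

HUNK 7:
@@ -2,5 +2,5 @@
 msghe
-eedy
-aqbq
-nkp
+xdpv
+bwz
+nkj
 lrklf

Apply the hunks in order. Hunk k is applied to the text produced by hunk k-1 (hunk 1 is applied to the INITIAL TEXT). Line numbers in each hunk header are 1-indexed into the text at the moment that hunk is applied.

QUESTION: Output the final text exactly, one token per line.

Answer: yso
msghe
xdpv
bwz
nkj
lrklf

Derivation:
Hunk 1: at line 2 remove [tnx,avgfz,vyl] add [oev] -> 5 lines: yso faz oev uvevg lrklf
Hunk 2: at line 1 remove [faz,oev,uvevg] add [jmmhd,qcho] -> 4 lines: yso jmmhd qcho lrklf
Hunk 3: at line 2 remove [qcho] add [fqgfr,hlvs] -> 5 lines: yso jmmhd fqgfr hlvs lrklf
Hunk 4: at line 1 remove [jmmhd,fqgfr,hlvs] add [msghe,mulk,jjbkt] -> 5 lines: yso msghe mulk jjbkt lrklf
Hunk 5: at line 1 remove [mulk] add [xth,zsi] -> 6 lines: yso msghe xth zsi jjbkt lrklf
Hunk 6: at line 2 remove [xth,zsi,jjbkt] add [eedy,aqbq,nkp] -> 6 lines: yso msghe eedy aqbq nkp lrklf
Hunk 7: at line 2 remove [eedy,aqbq,nkp] add [xdpv,bwz,nkj] -> 6 lines: yso msghe xdpv bwz nkj lrklf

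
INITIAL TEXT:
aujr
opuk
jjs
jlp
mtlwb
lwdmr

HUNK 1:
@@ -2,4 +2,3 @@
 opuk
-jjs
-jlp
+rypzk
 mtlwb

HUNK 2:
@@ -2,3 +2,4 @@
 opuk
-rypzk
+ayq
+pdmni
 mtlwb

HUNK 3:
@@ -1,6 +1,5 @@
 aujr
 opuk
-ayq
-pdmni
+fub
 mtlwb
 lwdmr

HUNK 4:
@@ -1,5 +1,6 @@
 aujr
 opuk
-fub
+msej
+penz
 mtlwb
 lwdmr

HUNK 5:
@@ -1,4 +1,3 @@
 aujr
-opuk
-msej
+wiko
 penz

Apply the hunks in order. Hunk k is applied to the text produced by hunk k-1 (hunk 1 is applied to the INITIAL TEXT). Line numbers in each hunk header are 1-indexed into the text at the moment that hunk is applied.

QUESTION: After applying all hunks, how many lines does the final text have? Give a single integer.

Hunk 1: at line 2 remove [jjs,jlp] add [rypzk] -> 5 lines: aujr opuk rypzk mtlwb lwdmr
Hunk 2: at line 2 remove [rypzk] add [ayq,pdmni] -> 6 lines: aujr opuk ayq pdmni mtlwb lwdmr
Hunk 3: at line 1 remove [ayq,pdmni] add [fub] -> 5 lines: aujr opuk fub mtlwb lwdmr
Hunk 4: at line 1 remove [fub] add [msej,penz] -> 6 lines: aujr opuk msej penz mtlwb lwdmr
Hunk 5: at line 1 remove [opuk,msej] add [wiko] -> 5 lines: aujr wiko penz mtlwb lwdmr
Final line count: 5

Answer: 5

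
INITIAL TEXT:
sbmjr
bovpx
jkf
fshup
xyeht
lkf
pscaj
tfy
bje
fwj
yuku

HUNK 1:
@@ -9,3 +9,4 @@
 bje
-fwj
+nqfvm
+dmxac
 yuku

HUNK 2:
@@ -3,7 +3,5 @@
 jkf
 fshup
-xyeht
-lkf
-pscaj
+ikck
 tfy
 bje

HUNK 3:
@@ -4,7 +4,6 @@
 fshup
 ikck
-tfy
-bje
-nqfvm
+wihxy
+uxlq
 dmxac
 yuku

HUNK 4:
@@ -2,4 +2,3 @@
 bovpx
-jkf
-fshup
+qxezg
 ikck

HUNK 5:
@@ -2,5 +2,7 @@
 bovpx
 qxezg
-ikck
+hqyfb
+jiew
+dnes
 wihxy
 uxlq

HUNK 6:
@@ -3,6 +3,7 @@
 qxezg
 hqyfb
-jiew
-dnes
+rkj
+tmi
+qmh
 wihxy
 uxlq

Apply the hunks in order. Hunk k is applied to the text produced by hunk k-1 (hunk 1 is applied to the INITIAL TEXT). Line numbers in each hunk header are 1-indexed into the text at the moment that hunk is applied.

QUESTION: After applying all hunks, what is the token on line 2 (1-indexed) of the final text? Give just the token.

Hunk 1: at line 9 remove [fwj] add [nqfvm,dmxac] -> 12 lines: sbmjr bovpx jkf fshup xyeht lkf pscaj tfy bje nqfvm dmxac yuku
Hunk 2: at line 3 remove [xyeht,lkf,pscaj] add [ikck] -> 10 lines: sbmjr bovpx jkf fshup ikck tfy bje nqfvm dmxac yuku
Hunk 3: at line 4 remove [tfy,bje,nqfvm] add [wihxy,uxlq] -> 9 lines: sbmjr bovpx jkf fshup ikck wihxy uxlq dmxac yuku
Hunk 4: at line 2 remove [jkf,fshup] add [qxezg] -> 8 lines: sbmjr bovpx qxezg ikck wihxy uxlq dmxac yuku
Hunk 5: at line 2 remove [ikck] add [hqyfb,jiew,dnes] -> 10 lines: sbmjr bovpx qxezg hqyfb jiew dnes wihxy uxlq dmxac yuku
Hunk 6: at line 3 remove [jiew,dnes] add [rkj,tmi,qmh] -> 11 lines: sbmjr bovpx qxezg hqyfb rkj tmi qmh wihxy uxlq dmxac yuku
Final line 2: bovpx

Answer: bovpx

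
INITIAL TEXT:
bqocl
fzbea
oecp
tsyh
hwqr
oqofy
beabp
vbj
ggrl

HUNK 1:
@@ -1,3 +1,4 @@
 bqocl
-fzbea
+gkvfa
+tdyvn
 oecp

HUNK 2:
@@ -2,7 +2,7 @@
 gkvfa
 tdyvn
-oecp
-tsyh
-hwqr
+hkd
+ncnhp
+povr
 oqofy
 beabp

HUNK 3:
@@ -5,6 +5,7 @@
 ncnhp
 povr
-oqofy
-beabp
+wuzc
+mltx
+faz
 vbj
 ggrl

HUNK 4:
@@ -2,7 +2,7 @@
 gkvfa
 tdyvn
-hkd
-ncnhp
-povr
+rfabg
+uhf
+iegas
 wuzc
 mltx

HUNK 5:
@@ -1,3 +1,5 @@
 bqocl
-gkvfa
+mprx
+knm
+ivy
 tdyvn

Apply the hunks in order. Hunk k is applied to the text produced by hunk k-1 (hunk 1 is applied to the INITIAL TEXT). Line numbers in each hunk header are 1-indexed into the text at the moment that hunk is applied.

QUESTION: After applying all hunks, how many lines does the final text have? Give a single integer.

Answer: 13

Derivation:
Hunk 1: at line 1 remove [fzbea] add [gkvfa,tdyvn] -> 10 lines: bqocl gkvfa tdyvn oecp tsyh hwqr oqofy beabp vbj ggrl
Hunk 2: at line 2 remove [oecp,tsyh,hwqr] add [hkd,ncnhp,povr] -> 10 lines: bqocl gkvfa tdyvn hkd ncnhp povr oqofy beabp vbj ggrl
Hunk 3: at line 5 remove [oqofy,beabp] add [wuzc,mltx,faz] -> 11 lines: bqocl gkvfa tdyvn hkd ncnhp povr wuzc mltx faz vbj ggrl
Hunk 4: at line 2 remove [hkd,ncnhp,povr] add [rfabg,uhf,iegas] -> 11 lines: bqocl gkvfa tdyvn rfabg uhf iegas wuzc mltx faz vbj ggrl
Hunk 5: at line 1 remove [gkvfa] add [mprx,knm,ivy] -> 13 lines: bqocl mprx knm ivy tdyvn rfabg uhf iegas wuzc mltx faz vbj ggrl
Final line count: 13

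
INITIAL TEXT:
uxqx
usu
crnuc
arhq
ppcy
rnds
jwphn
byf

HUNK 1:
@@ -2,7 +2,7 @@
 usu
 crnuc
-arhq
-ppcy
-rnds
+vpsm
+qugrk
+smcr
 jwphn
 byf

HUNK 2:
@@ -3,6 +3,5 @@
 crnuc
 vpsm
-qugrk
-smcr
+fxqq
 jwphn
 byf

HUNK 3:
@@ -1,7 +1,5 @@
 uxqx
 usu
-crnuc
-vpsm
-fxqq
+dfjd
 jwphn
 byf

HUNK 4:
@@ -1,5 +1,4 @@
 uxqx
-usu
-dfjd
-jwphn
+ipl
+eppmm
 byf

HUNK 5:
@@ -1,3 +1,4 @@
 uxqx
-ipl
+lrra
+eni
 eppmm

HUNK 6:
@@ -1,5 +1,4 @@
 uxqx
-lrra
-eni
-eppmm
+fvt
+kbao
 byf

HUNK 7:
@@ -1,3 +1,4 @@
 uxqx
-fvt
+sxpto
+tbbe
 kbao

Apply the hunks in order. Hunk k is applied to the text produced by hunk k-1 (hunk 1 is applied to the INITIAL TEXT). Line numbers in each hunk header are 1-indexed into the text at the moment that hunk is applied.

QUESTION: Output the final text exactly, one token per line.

Answer: uxqx
sxpto
tbbe
kbao
byf

Derivation:
Hunk 1: at line 2 remove [arhq,ppcy,rnds] add [vpsm,qugrk,smcr] -> 8 lines: uxqx usu crnuc vpsm qugrk smcr jwphn byf
Hunk 2: at line 3 remove [qugrk,smcr] add [fxqq] -> 7 lines: uxqx usu crnuc vpsm fxqq jwphn byf
Hunk 3: at line 1 remove [crnuc,vpsm,fxqq] add [dfjd] -> 5 lines: uxqx usu dfjd jwphn byf
Hunk 4: at line 1 remove [usu,dfjd,jwphn] add [ipl,eppmm] -> 4 lines: uxqx ipl eppmm byf
Hunk 5: at line 1 remove [ipl] add [lrra,eni] -> 5 lines: uxqx lrra eni eppmm byf
Hunk 6: at line 1 remove [lrra,eni,eppmm] add [fvt,kbao] -> 4 lines: uxqx fvt kbao byf
Hunk 7: at line 1 remove [fvt] add [sxpto,tbbe] -> 5 lines: uxqx sxpto tbbe kbao byf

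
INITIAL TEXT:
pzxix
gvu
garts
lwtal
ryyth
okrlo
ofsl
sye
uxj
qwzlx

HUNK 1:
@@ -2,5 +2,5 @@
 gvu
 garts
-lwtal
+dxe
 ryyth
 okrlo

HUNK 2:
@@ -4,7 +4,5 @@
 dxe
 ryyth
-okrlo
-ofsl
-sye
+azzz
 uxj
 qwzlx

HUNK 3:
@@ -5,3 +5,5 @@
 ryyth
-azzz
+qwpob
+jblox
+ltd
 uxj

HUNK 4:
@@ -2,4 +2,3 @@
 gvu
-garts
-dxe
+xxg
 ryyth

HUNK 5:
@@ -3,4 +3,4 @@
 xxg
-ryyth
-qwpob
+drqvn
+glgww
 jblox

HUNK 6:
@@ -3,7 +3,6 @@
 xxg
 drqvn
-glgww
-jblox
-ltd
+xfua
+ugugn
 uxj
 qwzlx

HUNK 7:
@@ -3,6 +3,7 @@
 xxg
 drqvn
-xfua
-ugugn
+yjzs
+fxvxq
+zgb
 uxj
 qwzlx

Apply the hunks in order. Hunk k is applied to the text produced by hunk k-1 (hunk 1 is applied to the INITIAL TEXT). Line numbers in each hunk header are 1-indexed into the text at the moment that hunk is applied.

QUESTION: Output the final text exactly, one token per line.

Answer: pzxix
gvu
xxg
drqvn
yjzs
fxvxq
zgb
uxj
qwzlx

Derivation:
Hunk 1: at line 2 remove [lwtal] add [dxe] -> 10 lines: pzxix gvu garts dxe ryyth okrlo ofsl sye uxj qwzlx
Hunk 2: at line 4 remove [okrlo,ofsl,sye] add [azzz] -> 8 lines: pzxix gvu garts dxe ryyth azzz uxj qwzlx
Hunk 3: at line 5 remove [azzz] add [qwpob,jblox,ltd] -> 10 lines: pzxix gvu garts dxe ryyth qwpob jblox ltd uxj qwzlx
Hunk 4: at line 2 remove [garts,dxe] add [xxg] -> 9 lines: pzxix gvu xxg ryyth qwpob jblox ltd uxj qwzlx
Hunk 5: at line 3 remove [ryyth,qwpob] add [drqvn,glgww] -> 9 lines: pzxix gvu xxg drqvn glgww jblox ltd uxj qwzlx
Hunk 6: at line 3 remove [glgww,jblox,ltd] add [xfua,ugugn] -> 8 lines: pzxix gvu xxg drqvn xfua ugugn uxj qwzlx
Hunk 7: at line 3 remove [xfua,ugugn] add [yjzs,fxvxq,zgb] -> 9 lines: pzxix gvu xxg drqvn yjzs fxvxq zgb uxj qwzlx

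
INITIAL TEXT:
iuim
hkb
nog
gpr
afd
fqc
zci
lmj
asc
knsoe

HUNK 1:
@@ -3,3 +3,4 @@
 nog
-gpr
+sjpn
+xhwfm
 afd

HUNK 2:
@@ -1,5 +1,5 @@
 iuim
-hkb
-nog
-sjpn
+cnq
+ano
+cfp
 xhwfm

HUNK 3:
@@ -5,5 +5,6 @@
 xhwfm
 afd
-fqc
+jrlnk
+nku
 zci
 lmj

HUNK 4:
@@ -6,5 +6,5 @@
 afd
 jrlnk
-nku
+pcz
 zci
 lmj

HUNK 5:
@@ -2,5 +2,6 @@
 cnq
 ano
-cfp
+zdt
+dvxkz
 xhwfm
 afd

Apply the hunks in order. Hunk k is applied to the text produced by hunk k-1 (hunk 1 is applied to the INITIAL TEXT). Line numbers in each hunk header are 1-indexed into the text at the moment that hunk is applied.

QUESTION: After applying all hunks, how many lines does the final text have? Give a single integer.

Hunk 1: at line 3 remove [gpr] add [sjpn,xhwfm] -> 11 lines: iuim hkb nog sjpn xhwfm afd fqc zci lmj asc knsoe
Hunk 2: at line 1 remove [hkb,nog,sjpn] add [cnq,ano,cfp] -> 11 lines: iuim cnq ano cfp xhwfm afd fqc zci lmj asc knsoe
Hunk 3: at line 5 remove [fqc] add [jrlnk,nku] -> 12 lines: iuim cnq ano cfp xhwfm afd jrlnk nku zci lmj asc knsoe
Hunk 4: at line 6 remove [nku] add [pcz] -> 12 lines: iuim cnq ano cfp xhwfm afd jrlnk pcz zci lmj asc knsoe
Hunk 5: at line 2 remove [cfp] add [zdt,dvxkz] -> 13 lines: iuim cnq ano zdt dvxkz xhwfm afd jrlnk pcz zci lmj asc knsoe
Final line count: 13

Answer: 13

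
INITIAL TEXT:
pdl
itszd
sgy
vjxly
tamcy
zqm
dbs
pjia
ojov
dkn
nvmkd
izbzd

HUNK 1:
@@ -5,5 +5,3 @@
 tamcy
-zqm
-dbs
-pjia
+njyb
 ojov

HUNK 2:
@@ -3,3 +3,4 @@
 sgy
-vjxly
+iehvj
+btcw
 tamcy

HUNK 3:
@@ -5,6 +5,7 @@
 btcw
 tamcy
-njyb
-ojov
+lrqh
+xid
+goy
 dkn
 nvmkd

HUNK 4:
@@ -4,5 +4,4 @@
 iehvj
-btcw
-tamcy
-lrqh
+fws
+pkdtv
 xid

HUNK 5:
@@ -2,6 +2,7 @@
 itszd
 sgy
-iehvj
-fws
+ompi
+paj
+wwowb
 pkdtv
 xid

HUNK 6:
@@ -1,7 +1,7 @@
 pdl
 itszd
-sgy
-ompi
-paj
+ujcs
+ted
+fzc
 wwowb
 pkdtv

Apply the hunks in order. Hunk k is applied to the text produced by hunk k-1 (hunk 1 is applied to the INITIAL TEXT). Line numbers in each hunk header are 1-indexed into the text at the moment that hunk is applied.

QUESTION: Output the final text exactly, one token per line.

Hunk 1: at line 5 remove [zqm,dbs,pjia] add [njyb] -> 10 lines: pdl itszd sgy vjxly tamcy njyb ojov dkn nvmkd izbzd
Hunk 2: at line 3 remove [vjxly] add [iehvj,btcw] -> 11 lines: pdl itszd sgy iehvj btcw tamcy njyb ojov dkn nvmkd izbzd
Hunk 3: at line 5 remove [njyb,ojov] add [lrqh,xid,goy] -> 12 lines: pdl itszd sgy iehvj btcw tamcy lrqh xid goy dkn nvmkd izbzd
Hunk 4: at line 4 remove [btcw,tamcy,lrqh] add [fws,pkdtv] -> 11 lines: pdl itszd sgy iehvj fws pkdtv xid goy dkn nvmkd izbzd
Hunk 5: at line 2 remove [iehvj,fws] add [ompi,paj,wwowb] -> 12 lines: pdl itszd sgy ompi paj wwowb pkdtv xid goy dkn nvmkd izbzd
Hunk 6: at line 1 remove [sgy,ompi,paj] add [ujcs,ted,fzc] -> 12 lines: pdl itszd ujcs ted fzc wwowb pkdtv xid goy dkn nvmkd izbzd

Answer: pdl
itszd
ujcs
ted
fzc
wwowb
pkdtv
xid
goy
dkn
nvmkd
izbzd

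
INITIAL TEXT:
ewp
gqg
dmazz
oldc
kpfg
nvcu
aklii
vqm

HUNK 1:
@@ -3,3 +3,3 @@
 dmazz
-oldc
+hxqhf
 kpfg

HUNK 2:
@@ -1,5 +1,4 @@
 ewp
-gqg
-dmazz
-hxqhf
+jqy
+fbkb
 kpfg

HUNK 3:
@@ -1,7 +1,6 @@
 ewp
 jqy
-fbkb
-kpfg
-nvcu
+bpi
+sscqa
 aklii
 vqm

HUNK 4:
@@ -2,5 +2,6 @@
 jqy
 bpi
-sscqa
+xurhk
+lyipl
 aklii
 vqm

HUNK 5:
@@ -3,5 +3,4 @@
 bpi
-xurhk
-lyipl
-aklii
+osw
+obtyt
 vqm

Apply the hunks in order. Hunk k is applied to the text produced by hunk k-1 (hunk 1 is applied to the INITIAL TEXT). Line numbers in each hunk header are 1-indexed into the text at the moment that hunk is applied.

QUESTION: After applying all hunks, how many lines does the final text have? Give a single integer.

Answer: 6

Derivation:
Hunk 1: at line 3 remove [oldc] add [hxqhf] -> 8 lines: ewp gqg dmazz hxqhf kpfg nvcu aklii vqm
Hunk 2: at line 1 remove [gqg,dmazz,hxqhf] add [jqy,fbkb] -> 7 lines: ewp jqy fbkb kpfg nvcu aklii vqm
Hunk 3: at line 1 remove [fbkb,kpfg,nvcu] add [bpi,sscqa] -> 6 lines: ewp jqy bpi sscqa aklii vqm
Hunk 4: at line 2 remove [sscqa] add [xurhk,lyipl] -> 7 lines: ewp jqy bpi xurhk lyipl aklii vqm
Hunk 5: at line 3 remove [xurhk,lyipl,aklii] add [osw,obtyt] -> 6 lines: ewp jqy bpi osw obtyt vqm
Final line count: 6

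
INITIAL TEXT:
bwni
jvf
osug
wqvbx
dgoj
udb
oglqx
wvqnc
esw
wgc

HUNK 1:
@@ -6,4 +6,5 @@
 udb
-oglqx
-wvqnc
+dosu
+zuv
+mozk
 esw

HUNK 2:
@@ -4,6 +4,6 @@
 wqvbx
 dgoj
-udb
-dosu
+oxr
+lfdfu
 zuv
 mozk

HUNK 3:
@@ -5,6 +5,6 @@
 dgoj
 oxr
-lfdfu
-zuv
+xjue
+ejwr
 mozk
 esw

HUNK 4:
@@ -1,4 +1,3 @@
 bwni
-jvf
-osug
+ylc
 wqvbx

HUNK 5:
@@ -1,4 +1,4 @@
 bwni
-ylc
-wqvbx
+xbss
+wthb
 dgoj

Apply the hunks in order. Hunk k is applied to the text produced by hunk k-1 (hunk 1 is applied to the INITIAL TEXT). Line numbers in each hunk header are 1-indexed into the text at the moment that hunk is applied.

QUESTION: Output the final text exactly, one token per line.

Hunk 1: at line 6 remove [oglqx,wvqnc] add [dosu,zuv,mozk] -> 11 lines: bwni jvf osug wqvbx dgoj udb dosu zuv mozk esw wgc
Hunk 2: at line 4 remove [udb,dosu] add [oxr,lfdfu] -> 11 lines: bwni jvf osug wqvbx dgoj oxr lfdfu zuv mozk esw wgc
Hunk 3: at line 5 remove [lfdfu,zuv] add [xjue,ejwr] -> 11 lines: bwni jvf osug wqvbx dgoj oxr xjue ejwr mozk esw wgc
Hunk 4: at line 1 remove [jvf,osug] add [ylc] -> 10 lines: bwni ylc wqvbx dgoj oxr xjue ejwr mozk esw wgc
Hunk 5: at line 1 remove [ylc,wqvbx] add [xbss,wthb] -> 10 lines: bwni xbss wthb dgoj oxr xjue ejwr mozk esw wgc

Answer: bwni
xbss
wthb
dgoj
oxr
xjue
ejwr
mozk
esw
wgc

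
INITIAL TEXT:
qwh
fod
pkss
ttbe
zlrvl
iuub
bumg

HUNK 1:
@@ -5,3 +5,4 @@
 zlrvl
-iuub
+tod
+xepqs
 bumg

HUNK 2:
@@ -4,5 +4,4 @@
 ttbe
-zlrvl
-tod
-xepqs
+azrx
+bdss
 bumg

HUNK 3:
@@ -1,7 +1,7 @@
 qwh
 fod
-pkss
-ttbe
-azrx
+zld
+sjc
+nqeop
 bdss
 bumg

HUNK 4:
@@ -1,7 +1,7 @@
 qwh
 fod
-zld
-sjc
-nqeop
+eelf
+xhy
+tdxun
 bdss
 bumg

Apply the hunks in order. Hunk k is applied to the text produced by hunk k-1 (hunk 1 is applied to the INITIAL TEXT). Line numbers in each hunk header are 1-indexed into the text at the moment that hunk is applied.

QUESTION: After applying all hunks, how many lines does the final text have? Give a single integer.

Answer: 7

Derivation:
Hunk 1: at line 5 remove [iuub] add [tod,xepqs] -> 8 lines: qwh fod pkss ttbe zlrvl tod xepqs bumg
Hunk 2: at line 4 remove [zlrvl,tod,xepqs] add [azrx,bdss] -> 7 lines: qwh fod pkss ttbe azrx bdss bumg
Hunk 3: at line 1 remove [pkss,ttbe,azrx] add [zld,sjc,nqeop] -> 7 lines: qwh fod zld sjc nqeop bdss bumg
Hunk 4: at line 1 remove [zld,sjc,nqeop] add [eelf,xhy,tdxun] -> 7 lines: qwh fod eelf xhy tdxun bdss bumg
Final line count: 7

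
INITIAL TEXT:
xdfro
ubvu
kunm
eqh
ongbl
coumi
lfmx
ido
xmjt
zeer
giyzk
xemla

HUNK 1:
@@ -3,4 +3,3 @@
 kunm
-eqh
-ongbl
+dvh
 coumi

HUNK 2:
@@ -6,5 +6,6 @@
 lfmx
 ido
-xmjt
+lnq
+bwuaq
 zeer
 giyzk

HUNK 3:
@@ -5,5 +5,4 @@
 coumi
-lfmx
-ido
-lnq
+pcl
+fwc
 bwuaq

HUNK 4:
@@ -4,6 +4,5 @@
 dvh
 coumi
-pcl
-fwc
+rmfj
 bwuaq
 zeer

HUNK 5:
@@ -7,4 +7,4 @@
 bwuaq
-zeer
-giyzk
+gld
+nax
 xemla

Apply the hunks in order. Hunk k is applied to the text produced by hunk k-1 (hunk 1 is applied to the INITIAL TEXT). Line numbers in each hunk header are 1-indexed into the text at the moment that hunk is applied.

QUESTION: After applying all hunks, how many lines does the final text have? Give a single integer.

Answer: 10

Derivation:
Hunk 1: at line 3 remove [eqh,ongbl] add [dvh] -> 11 lines: xdfro ubvu kunm dvh coumi lfmx ido xmjt zeer giyzk xemla
Hunk 2: at line 6 remove [xmjt] add [lnq,bwuaq] -> 12 lines: xdfro ubvu kunm dvh coumi lfmx ido lnq bwuaq zeer giyzk xemla
Hunk 3: at line 5 remove [lfmx,ido,lnq] add [pcl,fwc] -> 11 lines: xdfro ubvu kunm dvh coumi pcl fwc bwuaq zeer giyzk xemla
Hunk 4: at line 4 remove [pcl,fwc] add [rmfj] -> 10 lines: xdfro ubvu kunm dvh coumi rmfj bwuaq zeer giyzk xemla
Hunk 5: at line 7 remove [zeer,giyzk] add [gld,nax] -> 10 lines: xdfro ubvu kunm dvh coumi rmfj bwuaq gld nax xemla
Final line count: 10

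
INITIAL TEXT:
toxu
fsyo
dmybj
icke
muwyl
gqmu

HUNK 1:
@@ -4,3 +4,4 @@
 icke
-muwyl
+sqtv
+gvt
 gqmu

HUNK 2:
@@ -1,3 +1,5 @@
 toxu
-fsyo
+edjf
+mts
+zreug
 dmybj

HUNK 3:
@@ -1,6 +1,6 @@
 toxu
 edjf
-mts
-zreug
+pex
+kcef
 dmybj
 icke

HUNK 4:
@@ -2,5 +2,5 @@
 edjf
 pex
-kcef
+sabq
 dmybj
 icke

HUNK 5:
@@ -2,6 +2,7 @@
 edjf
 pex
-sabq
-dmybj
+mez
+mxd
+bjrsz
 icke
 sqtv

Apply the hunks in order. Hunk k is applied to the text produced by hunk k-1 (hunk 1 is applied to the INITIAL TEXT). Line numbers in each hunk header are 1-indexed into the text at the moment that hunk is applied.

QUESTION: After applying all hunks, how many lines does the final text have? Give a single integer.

Answer: 10

Derivation:
Hunk 1: at line 4 remove [muwyl] add [sqtv,gvt] -> 7 lines: toxu fsyo dmybj icke sqtv gvt gqmu
Hunk 2: at line 1 remove [fsyo] add [edjf,mts,zreug] -> 9 lines: toxu edjf mts zreug dmybj icke sqtv gvt gqmu
Hunk 3: at line 1 remove [mts,zreug] add [pex,kcef] -> 9 lines: toxu edjf pex kcef dmybj icke sqtv gvt gqmu
Hunk 4: at line 2 remove [kcef] add [sabq] -> 9 lines: toxu edjf pex sabq dmybj icke sqtv gvt gqmu
Hunk 5: at line 2 remove [sabq,dmybj] add [mez,mxd,bjrsz] -> 10 lines: toxu edjf pex mez mxd bjrsz icke sqtv gvt gqmu
Final line count: 10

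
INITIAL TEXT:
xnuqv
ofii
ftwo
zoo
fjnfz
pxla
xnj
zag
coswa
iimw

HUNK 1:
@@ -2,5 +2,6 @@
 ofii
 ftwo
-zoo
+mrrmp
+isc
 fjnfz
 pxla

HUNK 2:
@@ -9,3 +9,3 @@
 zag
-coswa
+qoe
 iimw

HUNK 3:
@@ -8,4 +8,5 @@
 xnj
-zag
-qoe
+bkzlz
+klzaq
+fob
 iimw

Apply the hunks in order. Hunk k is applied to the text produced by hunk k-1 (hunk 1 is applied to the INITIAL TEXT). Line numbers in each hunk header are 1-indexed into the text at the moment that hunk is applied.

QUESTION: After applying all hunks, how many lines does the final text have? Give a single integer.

Answer: 12

Derivation:
Hunk 1: at line 2 remove [zoo] add [mrrmp,isc] -> 11 lines: xnuqv ofii ftwo mrrmp isc fjnfz pxla xnj zag coswa iimw
Hunk 2: at line 9 remove [coswa] add [qoe] -> 11 lines: xnuqv ofii ftwo mrrmp isc fjnfz pxla xnj zag qoe iimw
Hunk 3: at line 8 remove [zag,qoe] add [bkzlz,klzaq,fob] -> 12 lines: xnuqv ofii ftwo mrrmp isc fjnfz pxla xnj bkzlz klzaq fob iimw
Final line count: 12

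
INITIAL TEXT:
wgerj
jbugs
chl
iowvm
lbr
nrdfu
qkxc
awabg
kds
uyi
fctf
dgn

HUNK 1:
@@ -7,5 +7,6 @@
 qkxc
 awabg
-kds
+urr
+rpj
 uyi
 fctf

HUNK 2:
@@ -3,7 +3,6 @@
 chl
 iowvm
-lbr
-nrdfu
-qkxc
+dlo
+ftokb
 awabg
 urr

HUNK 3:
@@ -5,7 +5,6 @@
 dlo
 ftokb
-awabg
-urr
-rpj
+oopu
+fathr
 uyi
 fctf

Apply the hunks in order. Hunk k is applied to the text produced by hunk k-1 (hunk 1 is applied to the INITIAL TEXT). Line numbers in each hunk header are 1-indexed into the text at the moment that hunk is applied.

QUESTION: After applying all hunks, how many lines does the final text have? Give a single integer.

Answer: 11

Derivation:
Hunk 1: at line 7 remove [kds] add [urr,rpj] -> 13 lines: wgerj jbugs chl iowvm lbr nrdfu qkxc awabg urr rpj uyi fctf dgn
Hunk 2: at line 3 remove [lbr,nrdfu,qkxc] add [dlo,ftokb] -> 12 lines: wgerj jbugs chl iowvm dlo ftokb awabg urr rpj uyi fctf dgn
Hunk 3: at line 5 remove [awabg,urr,rpj] add [oopu,fathr] -> 11 lines: wgerj jbugs chl iowvm dlo ftokb oopu fathr uyi fctf dgn
Final line count: 11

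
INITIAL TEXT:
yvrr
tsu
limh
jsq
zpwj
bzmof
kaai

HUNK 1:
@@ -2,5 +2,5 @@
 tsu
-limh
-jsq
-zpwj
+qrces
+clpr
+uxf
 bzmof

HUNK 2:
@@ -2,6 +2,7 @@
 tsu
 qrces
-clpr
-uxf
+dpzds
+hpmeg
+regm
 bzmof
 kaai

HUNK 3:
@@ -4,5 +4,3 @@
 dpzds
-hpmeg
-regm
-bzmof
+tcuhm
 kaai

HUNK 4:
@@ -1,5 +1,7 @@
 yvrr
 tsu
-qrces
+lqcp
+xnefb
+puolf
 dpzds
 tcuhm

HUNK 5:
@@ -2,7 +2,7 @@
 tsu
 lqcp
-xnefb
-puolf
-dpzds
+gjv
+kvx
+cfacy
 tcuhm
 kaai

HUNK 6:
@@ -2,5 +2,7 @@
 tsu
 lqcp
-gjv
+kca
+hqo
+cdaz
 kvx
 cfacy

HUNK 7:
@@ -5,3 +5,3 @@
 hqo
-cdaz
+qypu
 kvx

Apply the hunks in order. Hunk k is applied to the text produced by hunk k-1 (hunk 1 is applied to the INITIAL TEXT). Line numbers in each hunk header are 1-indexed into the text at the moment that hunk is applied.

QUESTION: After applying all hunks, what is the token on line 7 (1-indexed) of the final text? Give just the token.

Answer: kvx

Derivation:
Hunk 1: at line 2 remove [limh,jsq,zpwj] add [qrces,clpr,uxf] -> 7 lines: yvrr tsu qrces clpr uxf bzmof kaai
Hunk 2: at line 2 remove [clpr,uxf] add [dpzds,hpmeg,regm] -> 8 lines: yvrr tsu qrces dpzds hpmeg regm bzmof kaai
Hunk 3: at line 4 remove [hpmeg,regm,bzmof] add [tcuhm] -> 6 lines: yvrr tsu qrces dpzds tcuhm kaai
Hunk 4: at line 1 remove [qrces] add [lqcp,xnefb,puolf] -> 8 lines: yvrr tsu lqcp xnefb puolf dpzds tcuhm kaai
Hunk 5: at line 2 remove [xnefb,puolf,dpzds] add [gjv,kvx,cfacy] -> 8 lines: yvrr tsu lqcp gjv kvx cfacy tcuhm kaai
Hunk 6: at line 2 remove [gjv] add [kca,hqo,cdaz] -> 10 lines: yvrr tsu lqcp kca hqo cdaz kvx cfacy tcuhm kaai
Hunk 7: at line 5 remove [cdaz] add [qypu] -> 10 lines: yvrr tsu lqcp kca hqo qypu kvx cfacy tcuhm kaai
Final line 7: kvx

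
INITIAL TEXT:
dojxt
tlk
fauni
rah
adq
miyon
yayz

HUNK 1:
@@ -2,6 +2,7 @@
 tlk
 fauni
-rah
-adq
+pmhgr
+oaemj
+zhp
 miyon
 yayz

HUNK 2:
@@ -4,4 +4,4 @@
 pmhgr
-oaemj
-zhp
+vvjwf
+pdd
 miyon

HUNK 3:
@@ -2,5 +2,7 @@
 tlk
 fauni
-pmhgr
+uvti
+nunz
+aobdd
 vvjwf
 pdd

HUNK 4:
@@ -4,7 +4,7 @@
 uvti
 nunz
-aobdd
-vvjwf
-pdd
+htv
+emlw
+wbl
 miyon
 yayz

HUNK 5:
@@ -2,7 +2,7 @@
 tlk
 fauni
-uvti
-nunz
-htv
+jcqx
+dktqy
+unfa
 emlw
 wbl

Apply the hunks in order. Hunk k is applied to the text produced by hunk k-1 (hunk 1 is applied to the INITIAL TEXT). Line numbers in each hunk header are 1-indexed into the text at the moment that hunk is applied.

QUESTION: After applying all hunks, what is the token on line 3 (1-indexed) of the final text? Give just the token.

Answer: fauni

Derivation:
Hunk 1: at line 2 remove [rah,adq] add [pmhgr,oaemj,zhp] -> 8 lines: dojxt tlk fauni pmhgr oaemj zhp miyon yayz
Hunk 2: at line 4 remove [oaemj,zhp] add [vvjwf,pdd] -> 8 lines: dojxt tlk fauni pmhgr vvjwf pdd miyon yayz
Hunk 3: at line 2 remove [pmhgr] add [uvti,nunz,aobdd] -> 10 lines: dojxt tlk fauni uvti nunz aobdd vvjwf pdd miyon yayz
Hunk 4: at line 4 remove [aobdd,vvjwf,pdd] add [htv,emlw,wbl] -> 10 lines: dojxt tlk fauni uvti nunz htv emlw wbl miyon yayz
Hunk 5: at line 2 remove [uvti,nunz,htv] add [jcqx,dktqy,unfa] -> 10 lines: dojxt tlk fauni jcqx dktqy unfa emlw wbl miyon yayz
Final line 3: fauni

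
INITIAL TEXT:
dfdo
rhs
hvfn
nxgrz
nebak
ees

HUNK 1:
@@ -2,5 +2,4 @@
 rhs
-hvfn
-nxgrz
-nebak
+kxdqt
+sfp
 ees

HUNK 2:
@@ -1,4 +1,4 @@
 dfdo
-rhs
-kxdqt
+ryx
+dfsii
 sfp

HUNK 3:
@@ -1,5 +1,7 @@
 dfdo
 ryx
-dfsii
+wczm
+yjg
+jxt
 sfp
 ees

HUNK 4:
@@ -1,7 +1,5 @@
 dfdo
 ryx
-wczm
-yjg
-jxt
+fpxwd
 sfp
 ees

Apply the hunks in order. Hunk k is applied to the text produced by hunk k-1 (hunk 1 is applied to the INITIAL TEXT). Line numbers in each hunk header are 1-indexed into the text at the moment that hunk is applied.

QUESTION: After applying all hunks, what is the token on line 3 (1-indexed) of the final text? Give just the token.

Answer: fpxwd

Derivation:
Hunk 1: at line 2 remove [hvfn,nxgrz,nebak] add [kxdqt,sfp] -> 5 lines: dfdo rhs kxdqt sfp ees
Hunk 2: at line 1 remove [rhs,kxdqt] add [ryx,dfsii] -> 5 lines: dfdo ryx dfsii sfp ees
Hunk 3: at line 1 remove [dfsii] add [wczm,yjg,jxt] -> 7 lines: dfdo ryx wczm yjg jxt sfp ees
Hunk 4: at line 1 remove [wczm,yjg,jxt] add [fpxwd] -> 5 lines: dfdo ryx fpxwd sfp ees
Final line 3: fpxwd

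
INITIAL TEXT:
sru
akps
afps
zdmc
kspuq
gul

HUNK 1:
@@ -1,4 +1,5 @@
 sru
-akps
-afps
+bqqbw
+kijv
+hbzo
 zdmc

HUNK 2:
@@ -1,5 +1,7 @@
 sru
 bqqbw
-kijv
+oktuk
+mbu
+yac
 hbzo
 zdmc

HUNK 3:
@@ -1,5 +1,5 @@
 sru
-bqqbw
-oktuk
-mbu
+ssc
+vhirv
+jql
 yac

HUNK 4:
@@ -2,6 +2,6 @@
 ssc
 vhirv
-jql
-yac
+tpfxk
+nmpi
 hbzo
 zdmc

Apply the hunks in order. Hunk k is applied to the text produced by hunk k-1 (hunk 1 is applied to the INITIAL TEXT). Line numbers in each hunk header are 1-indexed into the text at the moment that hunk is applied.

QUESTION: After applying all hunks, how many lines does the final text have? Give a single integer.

Answer: 9

Derivation:
Hunk 1: at line 1 remove [akps,afps] add [bqqbw,kijv,hbzo] -> 7 lines: sru bqqbw kijv hbzo zdmc kspuq gul
Hunk 2: at line 1 remove [kijv] add [oktuk,mbu,yac] -> 9 lines: sru bqqbw oktuk mbu yac hbzo zdmc kspuq gul
Hunk 3: at line 1 remove [bqqbw,oktuk,mbu] add [ssc,vhirv,jql] -> 9 lines: sru ssc vhirv jql yac hbzo zdmc kspuq gul
Hunk 4: at line 2 remove [jql,yac] add [tpfxk,nmpi] -> 9 lines: sru ssc vhirv tpfxk nmpi hbzo zdmc kspuq gul
Final line count: 9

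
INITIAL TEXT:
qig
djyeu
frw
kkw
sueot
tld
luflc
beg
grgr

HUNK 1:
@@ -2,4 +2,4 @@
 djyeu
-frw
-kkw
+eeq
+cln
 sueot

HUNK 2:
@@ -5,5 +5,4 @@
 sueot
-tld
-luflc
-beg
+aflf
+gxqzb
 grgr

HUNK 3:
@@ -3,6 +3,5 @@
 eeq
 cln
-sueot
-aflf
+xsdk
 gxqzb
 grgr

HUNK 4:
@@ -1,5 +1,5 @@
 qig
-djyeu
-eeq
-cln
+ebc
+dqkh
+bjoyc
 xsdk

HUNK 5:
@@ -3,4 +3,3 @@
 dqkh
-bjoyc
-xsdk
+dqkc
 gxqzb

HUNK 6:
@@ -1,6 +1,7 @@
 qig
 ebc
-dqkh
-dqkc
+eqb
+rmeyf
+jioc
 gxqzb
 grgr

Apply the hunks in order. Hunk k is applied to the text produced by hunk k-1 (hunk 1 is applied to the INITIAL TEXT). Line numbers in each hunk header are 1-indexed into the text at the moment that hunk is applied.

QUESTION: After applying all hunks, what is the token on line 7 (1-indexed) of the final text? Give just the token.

Hunk 1: at line 2 remove [frw,kkw] add [eeq,cln] -> 9 lines: qig djyeu eeq cln sueot tld luflc beg grgr
Hunk 2: at line 5 remove [tld,luflc,beg] add [aflf,gxqzb] -> 8 lines: qig djyeu eeq cln sueot aflf gxqzb grgr
Hunk 3: at line 3 remove [sueot,aflf] add [xsdk] -> 7 lines: qig djyeu eeq cln xsdk gxqzb grgr
Hunk 4: at line 1 remove [djyeu,eeq,cln] add [ebc,dqkh,bjoyc] -> 7 lines: qig ebc dqkh bjoyc xsdk gxqzb grgr
Hunk 5: at line 3 remove [bjoyc,xsdk] add [dqkc] -> 6 lines: qig ebc dqkh dqkc gxqzb grgr
Hunk 6: at line 1 remove [dqkh,dqkc] add [eqb,rmeyf,jioc] -> 7 lines: qig ebc eqb rmeyf jioc gxqzb grgr
Final line 7: grgr

Answer: grgr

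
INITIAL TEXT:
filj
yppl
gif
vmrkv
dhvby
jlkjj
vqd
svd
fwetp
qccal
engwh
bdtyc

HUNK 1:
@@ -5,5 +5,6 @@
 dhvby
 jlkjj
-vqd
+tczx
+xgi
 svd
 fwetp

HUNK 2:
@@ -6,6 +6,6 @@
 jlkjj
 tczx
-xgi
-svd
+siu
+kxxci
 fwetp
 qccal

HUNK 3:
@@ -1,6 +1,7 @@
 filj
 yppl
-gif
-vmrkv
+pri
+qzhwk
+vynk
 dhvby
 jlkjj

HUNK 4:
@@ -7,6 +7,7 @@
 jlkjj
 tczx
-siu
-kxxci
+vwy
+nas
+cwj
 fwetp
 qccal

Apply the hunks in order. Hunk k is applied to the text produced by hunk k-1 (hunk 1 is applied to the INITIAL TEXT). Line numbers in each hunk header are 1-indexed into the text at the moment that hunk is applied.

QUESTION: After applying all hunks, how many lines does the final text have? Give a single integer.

Answer: 15

Derivation:
Hunk 1: at line 5 remove [vqd] add [tczx,xgi] -> 13 lines: filj yppl gif vmrkv dhvby jlkjj tczx xgi svd fwetp qccal engwh bdtyc
Hunk 2: at line 6 remove [xgi,svd] add [siu,kxxci] -> 13 lines: filj yppl gif vmrkv dhvby jlkjj tczx siu kxxci fwetp qccal engwh bdtyc
Hunk 3: at line 1 remove [gif,vmrkv] add [pri,qzhwk,vynk] -> 14 lines: filj yppl pri qzhwk vynk dhvby jlkjj tczx siu kxxci fwetp qccal engwh bdtyc
Hunk 4: at line 7 remove [siu,kxxci] add [vwy,nas,cwj] -> 15 lines: filj yppl pri qzhwk vynk dhvby jlkjj tczx vwy nas cwj fwetp qccal engwh bdtyc
Final line count: 15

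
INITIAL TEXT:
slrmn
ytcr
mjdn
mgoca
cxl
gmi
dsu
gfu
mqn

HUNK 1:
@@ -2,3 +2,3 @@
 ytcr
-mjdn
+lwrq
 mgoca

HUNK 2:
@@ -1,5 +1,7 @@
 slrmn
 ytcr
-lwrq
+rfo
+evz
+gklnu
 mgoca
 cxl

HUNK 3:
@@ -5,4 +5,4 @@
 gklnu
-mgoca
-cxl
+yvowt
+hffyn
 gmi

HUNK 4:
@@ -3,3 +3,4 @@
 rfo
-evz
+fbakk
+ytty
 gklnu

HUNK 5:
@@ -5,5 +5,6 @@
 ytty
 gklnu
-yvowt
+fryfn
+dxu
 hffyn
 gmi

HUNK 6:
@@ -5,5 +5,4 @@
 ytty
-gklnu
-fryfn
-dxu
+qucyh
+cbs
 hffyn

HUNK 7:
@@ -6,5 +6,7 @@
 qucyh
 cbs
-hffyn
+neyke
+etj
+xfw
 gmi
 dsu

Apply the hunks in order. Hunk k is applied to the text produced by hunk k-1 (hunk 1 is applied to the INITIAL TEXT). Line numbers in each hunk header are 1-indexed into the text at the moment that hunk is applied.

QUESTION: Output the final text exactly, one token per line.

Hunk 1: at line 2 remove [mjdn] add [lwrq] -> 9 lines: slrmn ytcr lwrq mgoca cxl gmi dsu gfu mqn
Hunk 2: at line 1 remove [lwrq] add [rfo,evz,gklnu] -> 11 lines: slrmn ytcr rfo evz gklnu mgoca cxl gmi dsu gfu mqn
Hunk 3: at line 5 remove [mgoca,cxl] add [yvowt,hffyn] -> 11 lines: slrmn ytcr rfo evz gklnu yvowt hffyn gmi dsu gfu mqn
Hunk 4: at line 3 remove [evz] add [fbakk,ytty] -> 12 lines: slrmn ytcr rfo fbakk ytty gklnu yvowt hffyn gmi dsu gfu mqn
Hunk 5: at line 5 remove [yvowt] add [fryfn,dxu] -> 13 lines: slrmn ytcr rfo fbakk ytty gklnu fryfn dxu hffyn gmi dsu gfu mqn
Hunk 6: at line 5 remove [gklnu,fryfn,dxu] add [qucyh,cbs] -> 12 lines: slrmn ytcr rfo fbakk ytty qucyh cbs hffyn gmi dsu gfu mqn
Hunk 7: at line 6 remove [hffyn] add [neyke,etj,xfw] -> 14 lines: slrmn ytcr rfo fbakk ytty qucyh cbs neyke etj xfw gmi dsu gfu mqn

Answer: slrmn
ytcr
rfo
fbakk
ytty
qucyh
cbs
neyke
etj
xfw
gmi
dsu
gfu
mqn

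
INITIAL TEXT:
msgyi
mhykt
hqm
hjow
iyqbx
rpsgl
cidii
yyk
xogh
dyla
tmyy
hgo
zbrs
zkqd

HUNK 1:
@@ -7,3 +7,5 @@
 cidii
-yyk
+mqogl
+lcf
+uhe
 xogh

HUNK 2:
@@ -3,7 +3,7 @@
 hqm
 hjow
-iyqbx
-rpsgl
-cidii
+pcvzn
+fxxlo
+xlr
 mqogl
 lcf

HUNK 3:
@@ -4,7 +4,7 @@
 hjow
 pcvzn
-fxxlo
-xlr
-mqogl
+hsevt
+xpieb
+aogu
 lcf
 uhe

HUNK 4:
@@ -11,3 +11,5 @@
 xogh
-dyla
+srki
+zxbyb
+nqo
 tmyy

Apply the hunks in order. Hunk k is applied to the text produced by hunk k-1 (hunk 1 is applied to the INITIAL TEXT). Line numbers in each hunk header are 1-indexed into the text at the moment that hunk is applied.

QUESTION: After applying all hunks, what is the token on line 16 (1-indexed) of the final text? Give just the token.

Hunk 1: at line 7 remove [yyk] add [mqogl,lcf,uhe] -> 16 lines: msgyi mhykt hqm hjow iyqbx rpsgl cidii mqogl lcf uhe xogh dyla tmyy hgo zbrs zkqd
Hunk 2: at line 3 remove [iyqbx,rpsgl,cidii] add [pcvzn,fxxlo,xlr] -> 16 lines: msgyi mhykt hqm hjow pcvzn fxxlo xlr mqogl lcf uhe xogh dyla tmyy hgo zbrs zkqd
Hunk 3: at line 4 remove [fxxlo,xlr,mqogl] add [hsevt,xpieb,aogu] -> 16 lines: msgyi mhykt hqm hjow pcvzn hsevt xpieb aogu lcf uhe xogh dyla tmyy hgo zbrs zkqd
Hunk 4: at line 11 remove [dyla] add [srki,zxbyb,nqo] -> 18 lines: msgyi mhykt hqm hjow pcvzn hsevt xpieb aogu lcf uhe xogh srki zxbyb nqo tmyy hgo zbrs zkqd
Final line 16: hgo

Answer: hgo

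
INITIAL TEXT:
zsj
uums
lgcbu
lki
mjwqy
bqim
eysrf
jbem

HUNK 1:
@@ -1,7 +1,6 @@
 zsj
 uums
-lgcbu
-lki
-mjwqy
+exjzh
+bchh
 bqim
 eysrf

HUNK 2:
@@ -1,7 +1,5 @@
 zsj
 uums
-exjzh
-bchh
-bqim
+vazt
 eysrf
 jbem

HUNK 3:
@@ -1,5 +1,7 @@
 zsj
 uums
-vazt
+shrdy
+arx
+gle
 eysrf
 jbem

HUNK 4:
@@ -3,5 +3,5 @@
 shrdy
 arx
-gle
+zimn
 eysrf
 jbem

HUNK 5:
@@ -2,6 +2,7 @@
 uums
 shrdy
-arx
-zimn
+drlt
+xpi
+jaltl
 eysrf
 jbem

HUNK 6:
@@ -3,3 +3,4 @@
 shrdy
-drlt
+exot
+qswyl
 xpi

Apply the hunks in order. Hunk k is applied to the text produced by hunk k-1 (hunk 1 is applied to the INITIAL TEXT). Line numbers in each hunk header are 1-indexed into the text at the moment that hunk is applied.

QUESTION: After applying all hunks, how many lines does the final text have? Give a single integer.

Hunk 1: at line 1 remove [lgcbu,lki,mjwqy] add [exjzh,bchh] -> 7 lines: zsj uums exjzh bchh bqim eysrf jbem
Hunk 2: at line 1 remove [exjzh,bchh,bqim] add [vazt] -> 5 lines: zsj uums vazt eysrf jbem
Hunk 3: at line 1 remove [vazt] add [shrdy,arx,gle] -> 7 lines: zsj uums shrdy arx gle eysrf jbem
Hunk 4: at line 3 remove [gle] add [zimn] -> 7 lines: zsj uums shrdy arx zimn eysrf jbem
Hunk 5: at line 2 remove [arx,zimn] add [drlt,xpi,jaltl] -> 8 lines: zsj uums shrdy drlt xpi jaltl eysrf jbem
Hunk 6: at line 3 remove [drlt] add [exot,qswyl] -> 9 lines: zsj uums shrdy exot qswyl xpi jaltl eysrf jbem
Final line count: 9

Answer: 9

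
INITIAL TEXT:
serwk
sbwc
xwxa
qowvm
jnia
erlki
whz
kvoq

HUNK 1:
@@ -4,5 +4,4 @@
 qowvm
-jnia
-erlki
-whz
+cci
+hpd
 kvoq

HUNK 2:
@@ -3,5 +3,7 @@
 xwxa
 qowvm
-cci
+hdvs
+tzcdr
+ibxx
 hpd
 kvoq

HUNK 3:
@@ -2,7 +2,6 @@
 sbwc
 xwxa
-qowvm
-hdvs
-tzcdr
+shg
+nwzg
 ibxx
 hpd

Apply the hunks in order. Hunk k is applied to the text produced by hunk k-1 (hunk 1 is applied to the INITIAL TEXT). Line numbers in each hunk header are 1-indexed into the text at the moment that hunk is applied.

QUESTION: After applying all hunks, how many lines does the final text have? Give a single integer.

Answer: 8

Derivation:
Hunk 1: at line 4 remove [jnia,erlki,whz] add [cci,hpd] -> 7 lines: serwk sbwc xwxa qowvm cci hpd kvoq
Hunk 2: at line 3 remove [cci] add [hdvs,tzcdr,ibxx] -> 9 lines: serwk sbwc xwxa qowvm hdvs tzcdr ibxx hpd kvoq
Hunk 3: at line 2 remove [qowvm,hdvs,tzcdr] add [shg,nwzg] -> 8 lines: serwk sbwc xwxa shg nwzg ibxx hpd kvoq
Final line count: 8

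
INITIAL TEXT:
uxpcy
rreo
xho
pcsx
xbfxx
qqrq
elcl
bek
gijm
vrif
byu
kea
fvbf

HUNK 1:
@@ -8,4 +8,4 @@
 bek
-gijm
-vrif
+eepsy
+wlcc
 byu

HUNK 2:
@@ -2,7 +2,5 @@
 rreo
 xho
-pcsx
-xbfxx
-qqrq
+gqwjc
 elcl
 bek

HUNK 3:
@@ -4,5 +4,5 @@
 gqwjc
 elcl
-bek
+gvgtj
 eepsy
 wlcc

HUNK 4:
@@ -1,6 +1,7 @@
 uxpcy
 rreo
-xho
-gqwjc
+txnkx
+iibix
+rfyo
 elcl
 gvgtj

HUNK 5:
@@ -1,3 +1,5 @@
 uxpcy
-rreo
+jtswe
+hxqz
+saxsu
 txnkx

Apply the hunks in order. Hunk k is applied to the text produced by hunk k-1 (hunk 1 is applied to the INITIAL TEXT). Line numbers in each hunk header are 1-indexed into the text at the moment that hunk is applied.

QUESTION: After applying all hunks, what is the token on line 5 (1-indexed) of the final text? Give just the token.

Hunk 1: at line 8 remove [gijm,vrif] add [eepsy,wlcc] -> 13 lines: uxpcy rreo xho pcsx xbfxx qqrq elcl bek eepsy wlcc byu kea fvbf
Hunk 2: at line 2 remove [pcsx,xbfxx,qqrq] add [gqwjc] -> 11 lines: uxpcy rreo xho gqwjc elcl bek eepsy wlcc byu kea fvbf
Hunk 3: at line 4 remove [bek] add [gvgtj] -> 11 lines: uxpcy rreo xho gqwjc elcl gvgtj eepsy wlcc byu kea fvbf
Hunk 4: at line 1 remove [xho,gqwjc] add [txnkx,iibix,rfyo] -> 12 lines: uxpcy rreo txnkx iibix rfyo elcl gvgtj eepsy wlcc byu kea fvbf
Hunk 5: at line 1 remove [rreo] add [jtswe,hxqz,saxsu] -> 14 lines: uxpcy jtswe hxqz saxsu txnkx iibix rfyo elcl gvgtj eepsy wlcc byu kea fvbf
Final line 5: txnkx

Answer: txnkx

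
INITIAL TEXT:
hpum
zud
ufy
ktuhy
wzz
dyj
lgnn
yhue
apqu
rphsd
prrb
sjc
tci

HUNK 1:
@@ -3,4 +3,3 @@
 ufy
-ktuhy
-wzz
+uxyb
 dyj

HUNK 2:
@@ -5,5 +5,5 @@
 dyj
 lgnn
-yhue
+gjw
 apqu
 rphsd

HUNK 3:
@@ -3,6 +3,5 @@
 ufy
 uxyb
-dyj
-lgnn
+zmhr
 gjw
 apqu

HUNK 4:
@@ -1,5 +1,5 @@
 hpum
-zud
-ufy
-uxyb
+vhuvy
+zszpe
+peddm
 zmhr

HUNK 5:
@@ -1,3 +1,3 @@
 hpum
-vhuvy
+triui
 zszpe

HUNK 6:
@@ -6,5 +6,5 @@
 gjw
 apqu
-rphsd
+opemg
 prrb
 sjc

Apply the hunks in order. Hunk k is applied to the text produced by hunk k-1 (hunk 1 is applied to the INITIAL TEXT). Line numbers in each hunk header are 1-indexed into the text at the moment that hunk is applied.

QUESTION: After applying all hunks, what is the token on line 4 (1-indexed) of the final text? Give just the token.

Answer: peddm

Derivation:
Hunk 1: at line 3 remove [ktuhy,wzz] add [uxyb] -> 12 lines: hpum zud ufy uxyb dyj lgnn yhue apqu rphsd prrb sjc tci
Hunk 2: at line 5 remove [yhue] add [gjw] -> 12 lines: hpum zud ufy uxyb dyj lgnn gjw apqu rphsd prrb sjc tci
Hunk 3: at line 3 remove [dyj,lgnn] add [zmhr] -> 11 lines: hpum zud ufy uxyb zmhr gjw apqu rphsd prrb sjc tci
Hunk 4: at line 1 remove [zud,ufy,uxyb] add [vhuvy,zszpe,peddm] -> 11 lines: hpum vhuvy zszpe peddm zmhr gjw apqu rphsd prrb sjc tci
Hunk 5: at line 1 remove [vhuvy] add [triui] -> 11 lines: hpum triui zszpe peddm zmhr gjw apqu rphsd prrb sjc tci
Hunk 6: at line 6 remove [rphsd] add [opemg] -> 11 lines: hpum triui zszpe peddm zmhr gjw apqu opemg prrb sjc tci
Final line 4: peddm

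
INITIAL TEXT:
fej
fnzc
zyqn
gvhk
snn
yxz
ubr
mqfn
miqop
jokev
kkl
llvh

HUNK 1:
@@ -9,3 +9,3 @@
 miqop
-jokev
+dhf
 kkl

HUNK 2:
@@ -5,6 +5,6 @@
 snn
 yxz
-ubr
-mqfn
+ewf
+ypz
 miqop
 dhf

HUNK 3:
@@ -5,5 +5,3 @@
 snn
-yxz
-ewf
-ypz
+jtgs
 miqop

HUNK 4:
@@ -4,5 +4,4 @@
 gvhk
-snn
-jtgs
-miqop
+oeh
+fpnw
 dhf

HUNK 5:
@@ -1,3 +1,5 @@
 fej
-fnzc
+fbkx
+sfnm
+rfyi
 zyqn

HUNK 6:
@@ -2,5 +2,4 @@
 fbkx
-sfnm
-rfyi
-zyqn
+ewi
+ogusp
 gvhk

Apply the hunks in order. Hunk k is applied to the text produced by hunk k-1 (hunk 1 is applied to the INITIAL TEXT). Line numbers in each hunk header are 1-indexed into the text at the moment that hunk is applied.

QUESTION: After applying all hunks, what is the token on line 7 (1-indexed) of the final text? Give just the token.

Hunk 1: at line 9 remove [jokev] add [dhf] -> 12 lines: fej fnzc zyqn gvhk snn yxz ubr mqfn miqop dhf kkl llvh
Hunk 2: at line 5 remove [ubr,mqfn] add [ewf,ypz] -> 12 lines: fej fnzc zyqn gvhk snn yxz ewf ypz miqop dhf kkl llvh
Hunk 3: at line 5 remove [yxz,ewf,ypz] add [jtgs] -> 10 lines: fej fnzc zyqn gvhk snn jtgs miqop dhf kkl llvh
Hunk 4: at line 4 remove [snn,jtgs,miqop] add [oeh,fpnw] -> 9 lines: fej fnzc zyqn gvhk oeh fpnw dhf kkl llvh
Hunk 5: at line 1 remove [fnzc] add [fbkx,sfnm,rfyi] -> 11 lines: fej fbkx sfnm rfyi zyqn gvhk oeh fpnw dhf kkl llvh
Hunk 6: at line 2 remove [sfnm,rfyi,zyqn] add [ewi,ogusp] -> 10 lines: fej fbkx ewi ogusp gvhk oeh fpnw dhf kkl llvh
Final line 7: fpnw

Answer: fpnw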